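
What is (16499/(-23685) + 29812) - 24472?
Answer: 126461401/23685 ≈ 5339.3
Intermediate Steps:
(16499/(-23685) + 29812) - 24472 = (16499*(-1/23685) + 29812) - 24472 = (-16499/23685 + 29812) - 24472 = 706080721/23685 - 24472 = 126461401/23685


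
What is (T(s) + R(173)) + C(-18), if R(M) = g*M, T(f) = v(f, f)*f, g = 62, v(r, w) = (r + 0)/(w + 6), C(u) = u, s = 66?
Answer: 21537/2 ≈ 10769.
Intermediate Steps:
v(r, w) = r/(6 + w)
T(f) = f²/(6 + f) (T(f) = (f/(6 + f))*f = f²/(6 + f))
R(M) = 62*M
(T(s) + R(173)) + C(-18) = (66²/(6 + 66) + 62*173) - 18 = (4356/72 + 10726) - 18 = (4356*(1/72) + 10726) - 18 = (121/2 + 10726) - 18 = 21573/2 - 18 = 21537/2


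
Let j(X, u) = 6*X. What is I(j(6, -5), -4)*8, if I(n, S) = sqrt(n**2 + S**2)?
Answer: 32*sqrt(82) ≈ 289.77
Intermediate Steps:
I(n, S) = sqrt(S**2 + n**2)
I(j(6, -5), -4)*8 = sqrt((-4)**2 + (6*6)**2)*8 = sqrt(16 + 36**2)*8 = sqrt(16 + 1296)*8 = sqrt(1312)*8 = (4*sqrt(82))*8 = 32*sqrt(82)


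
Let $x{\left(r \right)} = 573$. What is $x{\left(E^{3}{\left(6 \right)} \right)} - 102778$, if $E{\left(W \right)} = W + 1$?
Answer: $-102205$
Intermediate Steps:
$E{\left(W \right)} = 1 + W$
$x{\left(E^{3}{\left(6 \right)} \right)} - 102778 = 573 - 102778 = -102205$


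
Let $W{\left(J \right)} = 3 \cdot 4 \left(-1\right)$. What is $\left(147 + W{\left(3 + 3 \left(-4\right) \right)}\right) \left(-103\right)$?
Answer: $-13905$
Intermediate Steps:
$W{\left(J \right)} = -12$ ($W{\left(J \right)} = 12 \left(-1\right) = -12$)
$\left(147 + W{\left(3 + 3 \left(-4\right) \right)}\right) \left(-103\right) = \left(147 - 12\right) \left(-103\right) = 135 \left(-103\right) = -13905$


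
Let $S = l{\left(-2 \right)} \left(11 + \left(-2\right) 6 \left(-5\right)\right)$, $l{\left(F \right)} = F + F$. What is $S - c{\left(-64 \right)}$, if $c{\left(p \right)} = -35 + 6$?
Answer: $-255$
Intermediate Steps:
$l{\left(F \right)} = 2 F$
$c{\left(p \right)} = -29$
$S = -284$ ($S = 2 \left(-2\right) \left(11 + \left(-2\right) 6 \left(-5\right)\right) = - 4 \left(11 - -60\right) = - 4 \left(11 + 60\right) = \left(-4\right) 71 = -284$)
$S - c{\left(-64 \right)} = -284 - -29 = -284 + 29 = -255$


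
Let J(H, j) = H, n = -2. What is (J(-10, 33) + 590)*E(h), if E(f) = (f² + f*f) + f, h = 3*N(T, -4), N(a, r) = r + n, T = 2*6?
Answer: 365400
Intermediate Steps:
T = 12
N(a, r) = -2 + r (N(a, r) = r - 2 = -2 + r)
h = -18 (h = 3*(-2 - 4) = 3*(-6) = -18)
E(f) = f + 2*f² (E(f) = (f² + f²) + f = 2*f² + f = f + 2*f²)
(J(-10, 33) + 590)*E(h) = (-10 + 590)*(-18*(1 + 2*(-18))) = 580*(-18*(1 - 36)) = 580*(-18*(-35)) = 580*630 = 365400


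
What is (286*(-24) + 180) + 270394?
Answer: 263710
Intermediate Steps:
(286*(-24) + 180) + 270394 = (-6864 + 180) + 270394 = -6684 + 270394 = 263710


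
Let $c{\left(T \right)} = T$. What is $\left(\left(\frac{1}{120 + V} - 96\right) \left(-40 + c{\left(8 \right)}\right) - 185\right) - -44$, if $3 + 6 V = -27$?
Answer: $\frac{337033}{115} \approx 2930.7$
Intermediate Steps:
$V = -5$ ($V = - \frac{1}{2} + \frac{1}{6} \left(-27\right) = - \frac{1}{2} - \frac{9}{2} = -5$)
$\left(\left(\frac{1}{120 + V} - 96\right) \left(-40 + c{\left(8 \right)}\right) - 185\right) - -44 = \left(\left(\frac{1}{120 - 5} - 96\right) \left(-40 + 8\right) - 185\right) - -44 = \left(\left(\frac{1}{115} - 96\right) \left(-32\right) - 185\right) + \left(-79 + 123\right) = \left(\left(\frac{1}{115} - 96\right) \left(-32\right) - 185\right) + 44 = \left(\left(- \frac{11039}{115}\right) \left(-32\right) - 185\right) + 44 = \left(\frac{353248}{115} - 185\right) + 44 = \frac{331973}{115} + 44 = \frac{337033}{115}$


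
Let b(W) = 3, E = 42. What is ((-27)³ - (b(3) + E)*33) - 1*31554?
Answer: -52722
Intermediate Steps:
((-27)³ - (b(3) + E)*33) - 1*31554 = ((-27)³ - (3 + 42)*33) - 1*31554 = (-19683 - 45*33) - 31554 = (-19683 - 1*1485) - 31554 = (-19683 - 1485) - 31554 = -21168 - 31554 = -52722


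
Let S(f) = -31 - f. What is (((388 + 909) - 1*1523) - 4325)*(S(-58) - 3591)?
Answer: 16219764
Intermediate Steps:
(((388 + 909) - 1*1523) - 4325)*(S(-58) - 3591) = (((388 + 909) - 1*1523) - 4325)*((-31 - 1*(-58)) - 3591) = ((1297 - 1523) - 4325)*((-31 + 58) - 3591) = (-226 - 4325)*(27 - 3591) = -4551*(-3564) = 16219764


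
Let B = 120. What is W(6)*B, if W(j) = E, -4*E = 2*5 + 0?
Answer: -300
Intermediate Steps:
E = -5/2 (E = -(2*5 + 0)/4 = -(10 + 0)/4 = -¼*10 = -5/2 ≈ -2.5000)
W(j) = -5/2
W(6)*B = -5/2*120 = -300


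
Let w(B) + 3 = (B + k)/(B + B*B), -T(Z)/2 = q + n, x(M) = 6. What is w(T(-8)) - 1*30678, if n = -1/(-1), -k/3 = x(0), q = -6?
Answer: -1687459/55 ≈ -30681.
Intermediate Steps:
k = -18 (k = -3*6 = -18)
n = 1 (n = -1*(-1) = 1)
T(Z) = 10 (T(Z) = -2*(-6 + 1) = -2*(-5) = 10)
w(B) = -3 + (-18 + B)/(B + B**2) (w(B) = -3 + (B - 18)/(B + B*B) = -3 + (-18 + B)/(B + B**2))
w(T(-8)) - 1*30678 = (-18 - 3*10**2 - 2*10)/(10*(1 + 10)) - 1*30678 = (1/10)*(-18 - 3*100 - 20)/11 - 30678 = (1/10)*(1/11)*(-18 - 300 - 20) - 30678 = (1/10)*(1/11)*(-338) - 30678 = -169/55 - 30678 = -1687459/55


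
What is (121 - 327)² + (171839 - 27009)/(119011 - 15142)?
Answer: 4407929714/103869 ≈ 42437.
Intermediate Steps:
(121 - 327)² + (171839 - 27009)/(119011 - 15142) = (-206)² + 144830/103869 = 42436 + 144830*(1/103869) = 42436 + 144830/103869 = 4407929714/103869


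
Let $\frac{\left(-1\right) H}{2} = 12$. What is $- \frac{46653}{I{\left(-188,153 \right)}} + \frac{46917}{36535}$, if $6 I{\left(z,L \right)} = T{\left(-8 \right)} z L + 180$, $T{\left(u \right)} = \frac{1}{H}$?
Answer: $- \frac{6774752697}{33575665} \approx -201.78$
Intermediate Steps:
$H = -24$ ($H = \left(-2\right) 12 = -24$)
$T{\left(u \right)} = - \frac{1}{24}$ ($T{\left(u \right)} = \frac{1}{-24} = - \frac{1}{24}$)
$I{\left(z,L \right)} = 30 - \frac{L z}{144}$ ($I{\left(z,L \right)} = \frac{- \frac{z}{24} L + 180}{6} = \frac{- \frac{L z}{24} + 180}{6} = \frac{180 - \frac{L z}{24}}{6} = 30 - \frac{L z}{144}$)
$- \frac{46653}{I{\left(-188,153 \right)}} + \frac{46917}{36535} = - \frac{46653}{30 - \frac{17}{16} \left(-188\right)} + \frac{46917}{36535} = - \frac{46653}{30 + \frac{799}{4}} + 46917 \cdot \frac{1}{36535} = - \frac{46653}{\frac{919}{4}} + \frac{46917}{36535} = \left(-46653\right) \frac{4}{919} + \frac{46917}{36535} = - \frac{186612}{919} + \frac{46917}{36535} = - \frac{6774752697}{33575665}$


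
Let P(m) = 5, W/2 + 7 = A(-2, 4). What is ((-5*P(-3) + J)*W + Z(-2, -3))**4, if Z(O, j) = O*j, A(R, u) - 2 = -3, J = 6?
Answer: 9235210000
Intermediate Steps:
A(R, u) = -1 (A(R, u) = 2 - 3 = -1)
W = -16 (W = -14 + 2*(-1) = -14 - 2 = -16)
((-5*P(-3) + J)*W + Z(-2, -3))**4 = ((-5*5 + 6)*(-16) - 2*(-3))**4 = ((-25 + 6)*(-16) + 6)**4 = (-19*(-16) + 6)**4 = (304 + 6)**4 = 310**4 = 9235210000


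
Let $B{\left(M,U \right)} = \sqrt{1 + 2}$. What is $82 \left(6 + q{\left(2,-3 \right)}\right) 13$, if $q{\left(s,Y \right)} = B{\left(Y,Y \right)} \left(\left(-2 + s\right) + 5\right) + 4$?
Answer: $10660 + 5330 \sqrt{3} \approx 19892.0$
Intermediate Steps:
$B{\left(M,U \right)} = \sqrt{3}$
$q{\left(s,Y \right)} = 4 + \sqrt{3} \left(3 + s\right)$ ($q{\left(s,Y \right)} = \sqrt{3} \left(\left(-2 + s\right) + 5\right) + 4 = \sqrt{3} \left(3 + s\right) + 4 = 4 + \sqrt{3} \left(3 + s\right)$)
$82 \left(6 + q{\left(2,-3 \right)}\right) 13 = 82 \left(6 + \left(4 + 3 \sqrt{3} + 2 \sqrt{3}\right)\right) 13 = 82 \left(6 + \left(4 + 5 \sqrt{3}\right)\right) 13 = 82 \left(10 + 5 \sqrt{3}\right) 13 = 82 \left(130 + 65 \sqrt{3}\right) = 10660 + 5330 \sqrt{3}$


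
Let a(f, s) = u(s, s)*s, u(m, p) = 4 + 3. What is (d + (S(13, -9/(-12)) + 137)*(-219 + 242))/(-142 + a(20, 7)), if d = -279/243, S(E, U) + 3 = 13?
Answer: -91256/2511 ≈ -36.342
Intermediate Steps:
S(E, U) = 10 (S(E, U) = -3 + 13 = 10)
u(m, p) = 7
a(f, s) = 7*s
d = -31/27 (d = -279*1/243 = -31/27 ≈ -1.1481)
(d + (S(13, -9/(-12)) + 137)*(-219 + 242))/(-142 + a(20, 7)) = (-31/27 + (10 + 137)*(-219 + 242))/(-142 + 7*7) = (-31/27 + 147*23)/(-142 + 49) = (-31/27 + 3381)/(-93) = (91256/27)*(-1/93) = -91256/2511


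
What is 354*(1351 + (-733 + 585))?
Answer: 425862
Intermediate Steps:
354*(1351 + (-733 + 585)) = 354*(1351 - 148) = 354*1203 = 425862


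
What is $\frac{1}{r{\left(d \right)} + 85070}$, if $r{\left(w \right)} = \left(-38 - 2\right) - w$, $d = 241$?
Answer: $\frac{1}{84789} \approx 1.1794 \cdot 10^{-5}$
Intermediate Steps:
$r{\left(w \right)} = -40 - w$ ($r{\left(w \right)} = \left(-38 - 2\right) - w = -40 - w$)
$\frac{1}{r{\left(d \right)} + 85070} = \frac{1}{\left(-40 - 241\right) + 85070} = \frac{1}{-281 + 85070} = \frac{1}{84789}$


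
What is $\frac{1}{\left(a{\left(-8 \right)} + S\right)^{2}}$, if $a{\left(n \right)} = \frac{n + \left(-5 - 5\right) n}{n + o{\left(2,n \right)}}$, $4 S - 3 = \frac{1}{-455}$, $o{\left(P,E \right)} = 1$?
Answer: $\frac{207025}{18826921} \approx 0.010996$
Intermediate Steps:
$S = \frac{341}{455}$ ($S = \frac{3}{4} + \frac{1}{4 \left(-455\right)} = \frac{3}{4} + \frac{1}{4} \left(- \frac{1}{455}\right) = \frac{3}{4} - \frac{1}{1820} = \frac{341}{455} \approx 0.74945$)
$a{\left(n \right)} = - \frac{9 n}{1 + n}$ ($a{\left(n \right)} = \frac{n + \left(-5 - 5\right) n}{n + 1} = \frac{n - 10 n}{1 + n} = \frac{\left(-9\right) n}{1 + n} = - \frac{9 n}{1 + n}$)
$\frac{1}{\left(a{\left(-8 \right)} + S\right)^{2}} = \frac{1}{\left(\left(-9\right) \left(-8\right) \frac{1}{1 - 8} + \frac{341}{455}\right)^{2}} = \frac{1}{\left(\left(-9\right) \left(-8\right) \frac{1}{-7} + \frac{341}{455}\right)^{2}} = \frac{1}{\left(\left(-9\right) \left(-8\right) \left(- \frac{1}{7}\right) + \frac{341}{455}\right)^{2}} = \frac{1}{\left(- \frac{72}{7} + \frac{341}{455}\right)^{2}} = \frac{1}{\left(- \frac{4339}{455}\right)^{2}} = \frac{1}{\frac{18826921}{207025}} = \frac{207025}{18826921}$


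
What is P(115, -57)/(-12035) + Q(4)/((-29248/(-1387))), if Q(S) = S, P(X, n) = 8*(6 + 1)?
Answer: 16283073/87999920 ≈ 0.18503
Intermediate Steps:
P(X, n) = 56 (P(X, n) = 8*7 = 56)
P(115, -57)/(-12035) + Q(4)/((-29248/(-1387))) = 56/(-12035) + 4/((-29248/(-1387))) = 56*(-1/12035) + 4/((-29248*(-1/1387))) = -56/12035 + 4/(29248/1387) = -56/12035 + 4*(1387/29248) = -56/12035 + 1387/7312 = 16283073/87999920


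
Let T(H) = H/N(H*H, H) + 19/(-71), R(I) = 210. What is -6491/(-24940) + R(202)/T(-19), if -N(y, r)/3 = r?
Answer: -139341919/399040 ≈ -349.19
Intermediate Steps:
N(y, r) = -3*r
T(H) = -128/213 (T(H) = H/((-3*H)) + 19/(-71) = H*(-1/(3*H)) + 19*(-1/71) = -⅓ - 19/71 = -128/213)
-6491/(-24940) + R(202)/T(-19) = -6491/(-24940) + 210/(-128/213) = -6491*(-1/24940) + 210*(-213/128) = 6491/24940 - 22365/64 = -139341919/399040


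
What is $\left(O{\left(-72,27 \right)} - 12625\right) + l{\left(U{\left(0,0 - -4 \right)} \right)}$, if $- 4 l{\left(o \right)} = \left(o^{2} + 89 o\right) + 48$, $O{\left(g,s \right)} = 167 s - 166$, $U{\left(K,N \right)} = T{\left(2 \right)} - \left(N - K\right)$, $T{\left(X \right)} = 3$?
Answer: $-8272$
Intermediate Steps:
$U{\left(K,N \right)} = 3 + K - N$ ($U{\left(K,N \right)} = 3 - \left(N - K\right) = 3 + \left(K - N\right) = 3 + K - N$)
$O{\left(g,s \right)} = -166 + 167 s$
$l{\left(o \right)} = -12 - \frac{89 o}{4} - \frac{o^{2}}{4}$ ($l{\left(o \right)} = - \frac{\left(o^{2} + 89 o\right) + 48}{4} = - \frac{48 + o^{2} + 89 o}{4} = -12 - \frac{89 o}{4} - \frac{o^{2}}{4}$)
$\left(O{\left(-72,27 \right)} - 12625\right) + l{\left(U{\left(0,0 - -4 \right)} \right)} = \left(\left(-166 + 167 \cdot 27\right) - 12625\right) - \left(12 + \frac{\left(3 + 0 - \left(0 - -4\right)\right)^{2}}{4} + \frac{89 \left(3 + 0 - \left(0 - -4\right)\right)}{4}\right) = \left(\left(-166 + 4509\right) - 12625\right) - \left(12 + \frac{\left(3 + 0 - \left(0 + 4\right)\right)^{2}}{4} + \frac{89 \left(3 + 0 - \left(0 + 4\right)\right)}{4}\right) = \left(4343 - 12625\right) - \left(12 + \frac{\left(3 + 0 - 4\right)^{2}}{4} + \frac{89 \left(3 + 0 - 4\right)}{4}\right) = -8282 - \left(12 + \frac{\left(3 + 0 - 4\right)^{2}}{4} + \frac{89 \left(3 + 0 - 4\right)}{4}\right) = -8282 - \left(- \frac{41}{4} + \frac{1}{4}\right) = -8282 - -10 = -8282 + 10 = -8272$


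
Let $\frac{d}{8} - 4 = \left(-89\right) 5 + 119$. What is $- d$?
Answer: $2576$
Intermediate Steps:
$d = -2576$ ($d = 32 + 8 \left(\left(-89\right) 5 + 119\right) = 32 + 8 \left(-445 + 119\right) = 32 + 8 \left(-326\right) = 32 - 2608 = -2576$)
$- d = \left(-1\right) \left(-2576\right) = 2576$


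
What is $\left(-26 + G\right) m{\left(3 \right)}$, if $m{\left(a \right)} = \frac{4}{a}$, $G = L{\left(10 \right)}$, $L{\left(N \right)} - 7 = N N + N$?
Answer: $\frac{364}{3} \approx 121.33$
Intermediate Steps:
$L{\left(N \right)} = 7 + N + N^{2}$ ($L{\left(N \right)} = 7 + \left(N N + N\right) = 7 + \left(N^{2} + N\right) = 7 + \left(N + N^{2}\right) = 7 + N + N^{2}$)
$G = 117$ ($G = 7 + 10 + 10^{2} = 7 + 10 + 100 = 117$)
$\left(-26 + G\right) m{\left(3 \right)} = \left(-26 + 117\right) \frac{4}{3} = 91 \cdot 4 \cdot \frac{1}{3} = 91 \cdot \frac{4}{3} = \frac{364}{3}$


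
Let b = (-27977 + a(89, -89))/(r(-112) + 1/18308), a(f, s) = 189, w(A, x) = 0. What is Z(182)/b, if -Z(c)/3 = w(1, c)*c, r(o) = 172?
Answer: 0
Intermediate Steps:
Z(c) = 0 (Z(c) = -0*c = -3*0 = 0)
b = -508742704/3148977 (b = (-27977 + 189)/(172 + 1/18308) = -27788/(172 + 1/18308) = -27788/3148977/18308 = -27788*18308/3148977 = -508742704/3148977 ≈ -161.56)
Z(182)/b = 0/(-508742704/3148977) = 0*(-3148977/508742704) = 0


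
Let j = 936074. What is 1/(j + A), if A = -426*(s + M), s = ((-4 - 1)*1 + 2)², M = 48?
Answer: 1/911792 ≈ 1.0967e-6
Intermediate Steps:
s = 9 (s = (-5*1 + 2)² = (-5 + 2)² = (-3)² = 9)
A = -24282 (A = -426*(9 + 48) = -426*57 = -24282)
1/(j + A) = 1/(936074 - 24282) = 1/911792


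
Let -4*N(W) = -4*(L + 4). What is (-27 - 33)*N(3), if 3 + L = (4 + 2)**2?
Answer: -2220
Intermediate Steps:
L = 33 (L = -3 + (4 + 2)**2 = -3 + 6**2 = -3 + 36 = 33)
N(W) = 37 (N(W) = -(-1)*(33 + 4) = -(-1)*37 = -1/4*(-148) = 37)
(-27 - 33)*N(3) = (-27 - 33)*37 = -60*37 = -2220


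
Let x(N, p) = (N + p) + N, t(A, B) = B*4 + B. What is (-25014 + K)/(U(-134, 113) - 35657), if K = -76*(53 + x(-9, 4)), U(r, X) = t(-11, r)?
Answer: 9326/12109 ≈ 0.77017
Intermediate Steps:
t(A, B) = 5*B (t(A, B) = 4*B + B = 5*B)
x(N, p) = p + 2*N
U(r, X) = 5*r
K = -2964 (K = -76*(53 + (4 + 2*(-9))) = -76*(53 + (4 - 18)) = -76*(53 - 14) = -76*39 = -2964)
(-25014 + K)/(U(-134, 113) - 35657) = (-25014 - 2964)/(5*(-134) - 35657) = -27978/(-670 - 35657) = -27978/(-36327) = -27978*(-1/36327) = 9326/12109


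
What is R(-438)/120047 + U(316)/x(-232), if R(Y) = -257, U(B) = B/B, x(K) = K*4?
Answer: -358543/111403616 ≈ -0.0032184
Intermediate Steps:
x(K) = 4*K
U(B) = 1
R(-438)/120047 + U(316)/x(-232) = -257/120047 + 1/(4*(-232)) = -257*1/120047 + 1/(-928) = -257/120047 + 1*(-1/928) = -257/120047 - 1/928 = -358543/111403616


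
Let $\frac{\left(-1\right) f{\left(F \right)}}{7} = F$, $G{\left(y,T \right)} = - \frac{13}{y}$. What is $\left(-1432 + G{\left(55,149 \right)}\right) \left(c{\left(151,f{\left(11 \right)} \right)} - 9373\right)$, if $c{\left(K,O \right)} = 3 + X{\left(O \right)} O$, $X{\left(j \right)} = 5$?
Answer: $\frac{153686123}{11} \approx 1.3971 \cdot 10^{7}$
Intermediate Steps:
$f{\left(F \right)} = - 7 F$
$c{\left(K,O \right)} = 3 + 5 O$
$\left(-1432 + G{\left(55,149 \right)}\right) \left(c{\left(151,f{\left(11 \right)} \right)} - 9373\right) = \left(-1432 - \frac{13}{55}\right) \left(\left(3 + 5 \left(\left(-7\right) 11\right)\right) - 9373\right) = \left(-1432 - \frac{13}{55}\right) \left(\left(3 + 5 \left(-77\right)\right) + \left(-20824 + 11451\right)\right) = \left(-1432 - \frac{13}{55}\right) \left(\left(3 - 385\right) - 9373\right) = - \frac{78773 \left(-382 - 9373\right)}{55} = \left(- \frac{78773}{55}\right) \left(-9755\right) = \frac{153686123}{11}$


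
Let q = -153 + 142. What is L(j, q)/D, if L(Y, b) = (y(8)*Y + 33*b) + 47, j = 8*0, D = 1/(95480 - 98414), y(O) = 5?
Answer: 927144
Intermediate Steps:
D = -1/2934 (D = 1/(-2934) = -1/2934 ≈ -0.00034083)
q = -11
j = 0
L(Y, b) = 47 + 5*Y + 33*b (L(Y, b) = (5*Y + 33*b) + 47 = 47 + 5*Y + 33*b)
L(j, q)/D = (47 + 5*0 + 33*(-11))/(-1/2934) = (47 + 0 - 363)*(-2934) = -316*(-2934) = 927144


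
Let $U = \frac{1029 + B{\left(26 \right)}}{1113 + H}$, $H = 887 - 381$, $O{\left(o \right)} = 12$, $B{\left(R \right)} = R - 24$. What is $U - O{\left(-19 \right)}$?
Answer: $- \frac{18397}{1619} \approx -11.363$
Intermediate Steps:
$B{\left(R \right)} = -24 + R$ ($B{\left(R \right)} = R - 24 = -24 + R$)
$H = 506$ ($H = 887 - 381 = 506$)
$U = \frac{1031}{1619}$ ($U = \frac{1029 + \left(-24 + 26\right)}{1113 + 506} = \frac{1029 + 2}{1619} = 1031 \cdot \frac{1}{1619} = \frac{1031}{1619} \approx 0.63681$)
$U - O{\left(-19 \right)} = \frac{1031}{1619} - 12 = - \frac{18397}{1619}$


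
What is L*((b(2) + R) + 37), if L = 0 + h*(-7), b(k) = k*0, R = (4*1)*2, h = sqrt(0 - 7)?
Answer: -315*I*sqrt(7) ≈ -833.41*I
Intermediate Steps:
h = I*sqrt(7) (h = sqrt(-7) = I*sqrt(7) ≈ 2.6458*I)
R = 8 (R = 4*2 = 8)
b(k) = 0
L = -7*I*sqrt(7) (L = 0 + (I*sqrt(7))*(-7) = 0 - 7*I*sqrt(7) = -7*I*sqrt(7) ≈ -18.52*I)
L*((b(2) + R) + 37) = (-7*I*sqrt(7))*((0 + 8) + 37) = (-7*I*sqrt(7))*(8 + 37) = -7*I*sqrt(7)*45 = -315*I*sqrt(7)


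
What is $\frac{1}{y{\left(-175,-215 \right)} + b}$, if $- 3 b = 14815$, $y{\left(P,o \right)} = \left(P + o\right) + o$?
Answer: $- \frac{3}{16630} \approx -0.0001804$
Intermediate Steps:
$y{\left(P,o \right)} = P + 2 o$
$b = - \frac{14815}{3}$ ($b = \left(- \frac{1}{3}\right) 14815 = - \frac{14815}{3} \approx -4938.3$)
$\frac{1}{y{\left(-175,-215 \right)} + b} = \frac{1}{\left(-175 + 2 \left(-215\right)\right) - \frac{14815}{3}} = \frac{1}{\left(-175 - 430\right) - \frac{14815}{3}} = \frac{1}{-605 - \frac{14815}{3}} = \frac{1}{- \frac{16630}{3}} = - \frac{3}{16630}$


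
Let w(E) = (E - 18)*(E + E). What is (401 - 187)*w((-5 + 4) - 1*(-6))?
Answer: -27820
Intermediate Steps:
w(E) = 2*E*(-18 + E) (w(E) = (-18 + E)*(2*E) = 2*E*(-18 + E))
(401 - 187)*w((-5 + 4) - 1*(-6)) = (401 - 187)*(2*((-5 + 4) - 1*(-6))*(-18 + ((-5 + 4) - 1*(-6)))) = 214*(2*(-1 + 6)*(-18 + (-1 + 6))) = 214*(2*5*(-18 + 5)) = 214*(2*5*(-13)) = 214*(-130) = -27820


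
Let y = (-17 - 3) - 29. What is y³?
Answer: -117649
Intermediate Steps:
y = -49 (y = -20 - 29 = -49)
y³ = (-49)³ = -117649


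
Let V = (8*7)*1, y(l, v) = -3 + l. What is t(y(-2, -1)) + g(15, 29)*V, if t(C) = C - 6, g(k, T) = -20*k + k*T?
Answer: 7549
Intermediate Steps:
g(k, T) = -20*k + T*k
t(C) = -6 + C
V = 56 (V = 56*1 = 56)
t(y(-2, -1)) + g(15, 29)*V = (-6 + (-3 - 2)) + (15*(-20 + 29))*56 = (-6 - 5) + (15*9)*56 = -11 + 135*56 = -11 + 7560 = 7549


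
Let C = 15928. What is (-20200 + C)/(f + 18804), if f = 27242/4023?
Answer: -8593128/37837867 ≈ -0.22710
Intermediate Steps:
f = 27242/4023 (f = 27242*(1/4023) = 27242/4023 ≈ 6.7716)
(-20200 + C)/(f + 18804) = (-20200 + 15928)/(27242/4023 + 18804) = -4272/75675734/4023 = -4272*4023/75675734 = -8593128/37837867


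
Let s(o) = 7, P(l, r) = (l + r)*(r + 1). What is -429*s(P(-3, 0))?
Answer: -3003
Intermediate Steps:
P(l, r) = (1 + r)*(l + r) (P(l, r) = (l + r)*(1 + r) = (1 + r)*(l + r))
-429*s(P(-3, 0)) = -429*7 = -3003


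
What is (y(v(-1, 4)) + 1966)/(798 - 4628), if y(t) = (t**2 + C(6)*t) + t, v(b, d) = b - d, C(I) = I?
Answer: -978/1915 ≈ -0.51070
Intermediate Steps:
y(t) = t**2 + 7*t (y(t) = (t**2 + 6*t) + t = t**2 + 7*t)
(y(v(-1, 4)) + 1966)/(798 - 4628) = ((-1 - 1*4)*(7 + (-1 - 1*4)) + 1966)/(798 - 4628) = ((-1 - 4)*(7 + (-1 - 4)) + 1966)/(-3830) = (-5*(7 - 5) + 1966)*(-1/3830) = (-5*2 + 1966)*(-1/3830) = (-10 + 1966)*(-1/3830) = 1956*(-1/3830) = -978/1915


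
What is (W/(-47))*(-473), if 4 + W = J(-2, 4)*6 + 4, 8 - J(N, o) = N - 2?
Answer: 34056/47 ≈ 724.60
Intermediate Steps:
J(N, o) = 10 - N (J(N, o) = 8 - (N - 2) = 8 - (-2 + N) = 8 + (2 - N) = 10 - N)
W = 72 (W = -4 + ((10 - 1*(-2))*6 + 4) = -4 + ((10 + 2)*6 + 4) = -4 + (12*6 + 4) = -4 + (72 + 4) = -4 + 76 = 72)
(W/(-47))*(-473) = (72/(-47))*(-473) = (72*(-1/47))*(-473) = -72/47*(-473) = 34056/47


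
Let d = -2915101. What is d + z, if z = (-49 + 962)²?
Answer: -2081532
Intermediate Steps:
z = 833569 (z = 913² = 833569)
d + z = -2915101 + 833569 = -2081532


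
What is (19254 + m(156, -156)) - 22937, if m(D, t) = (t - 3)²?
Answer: 21598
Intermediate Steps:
m(D, t) = (-3 + t)²
(19254 + m(156, -156)) - 22937 = (19254 + (-3 - 156)²) - 22937 = (19254 + (-159)²) - 22937 = (19254 + 25281) - 22937 = 44535 - 22937 = 21598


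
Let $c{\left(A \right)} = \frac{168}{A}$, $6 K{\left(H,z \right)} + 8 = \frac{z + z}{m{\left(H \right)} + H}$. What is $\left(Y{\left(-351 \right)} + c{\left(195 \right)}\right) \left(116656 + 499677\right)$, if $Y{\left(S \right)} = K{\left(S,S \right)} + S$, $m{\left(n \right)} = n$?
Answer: $- \frac{84443167997}{390} \approx -2.1652 \cdot 10^{8}$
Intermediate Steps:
$K{\left(H,z \right)} = - \frac{4}{3} + \frac{z}{6 H}$ ($K{\left(H,z \right)} = - \frac{4}{3} + \frac{\left(z + z\right) \frac{1}{H + H}}{6} = - \frac{4}{3} + \frac{2 z \frac{1}{2 H}}{6} = - \frac{4}{3} + \frac{z \frac{1}{H}}{6} = - \frac{4}{3} + \frac{z}{6 H}$)
$Y{\left(S \right)} = - \frac{7}{6} + S$ ($Y{\left(S \right)} = \frac{S - 8 S}{6 S} + S = \frac{\left(-7\right) S}{6 S} + S = - \frac{7}{6} + S$)
$\left(Y{\left(-351 \right)} + c{\left(195 \right)}\right) \left(116656 + 499677\right) = \left(\left(- \frac{7}{6} - 351\right) + \frac{168}{195}\right) \left(116656 + 499677\right) = \left(- \frac{2113}{6} + 168 \cdot \frac{1}{195}\right) 616333 = \left(- \frac{2113}{6} + \frac{56}{65}\right) 616333 = \left(- \frac{137009}{390}\right) 616333 = - \frac{84443167997}{390}$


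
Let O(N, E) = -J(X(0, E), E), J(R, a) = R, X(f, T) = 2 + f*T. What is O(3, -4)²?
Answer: 4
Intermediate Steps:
X(f, T) = 2 + T*f
O(N, E) = -2 (O(N, E) = -(2 + E*0) = -(2 + 0) = -1*2 = -2)
O(3, -4)² = (-2)² = 4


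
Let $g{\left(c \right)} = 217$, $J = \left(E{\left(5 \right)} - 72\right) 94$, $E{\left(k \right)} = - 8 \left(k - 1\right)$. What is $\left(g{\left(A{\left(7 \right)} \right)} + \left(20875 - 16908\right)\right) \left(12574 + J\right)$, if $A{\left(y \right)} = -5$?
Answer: $11706832$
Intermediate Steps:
$E{\left(k \right)} = 8 - 8 k$ ($E{\left(k \right)} = - 8 \left(-1 + k\right) = 8 - 8 k$)
$J = -9776$ ($J = \left(\left(8 - 40\right) - 72\right) 94 = \left(-32 - 72\right) 94 = \left(-104\right) 94 = -9776$)
$\left(g{\left(A{\left(7 \right)} \right)} + \left(20875 - 16908\right)\right) \left(12574 + J\right) = \left(217 + \left(20875 - 16908\right)\right) \left(12574 - 9776\right) = \left(217 + \left(20875 - 16908\right)\right) 2798 = \left(217 + 3967\right) 2798 = 4184 \cdot 2798 = 11706832$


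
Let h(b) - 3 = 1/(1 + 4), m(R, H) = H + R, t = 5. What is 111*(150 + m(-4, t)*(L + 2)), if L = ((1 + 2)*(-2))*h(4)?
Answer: 73704/5 ≈ 14741.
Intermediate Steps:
h(b) = 16/5 (h(b) = 3 + 1/(1 + 4) = 3 + 1/5 = 16/5)
L = -96/5 (L = ((1 + 2)*(-2))*(16/5) = (3*(-2))*(16/5) = -6*16/5 = -96/5 ≈ -19.200)
111*(150 + m(-4, t)*(L + 2)) = 111*(150 + (5 - 4)*(-96/5 + 2)) = 111*(150 + 1*(-86/5)) = 111*(150 - 86/5) = 111*(664/5) = 73704/5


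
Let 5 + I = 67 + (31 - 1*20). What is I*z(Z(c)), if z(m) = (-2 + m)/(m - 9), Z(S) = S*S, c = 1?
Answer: 73/8 ≈ 9.1250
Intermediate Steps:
Z(S) = S²
z(m) = (-2 + m)/(-9 + m)
I = 73 (I = -5 + (67 + (31 - 1*20)) = -5 + (67 + (31 - 20)) = -5 + (67 + 11) = -5 + 78 = 73)
I*z(Z(c)) = 73*((-2 + 1²)/(-9 + 1²)) = 73*((-2 + 1)/(-9 + 1)) = 73*(-1/(-8)) = 73*(-⅛*(-1)) = 73*(⅛) = 73/8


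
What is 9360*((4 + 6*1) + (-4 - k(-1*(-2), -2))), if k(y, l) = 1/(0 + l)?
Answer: 60840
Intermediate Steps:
k(y, l) = 1/l
9360*((4 + 6*1) + (-4 - k(-1*(-2), -2))) = 9360*((4 + 6*1) + (-4 - 1/(-2))) = 9360*((4 + 6) + (-4 - 1*(-½))) = 9360*(10 + (-4 + ½)) = 9360*(10 - 7/2) = 9360*(13/2) = 60840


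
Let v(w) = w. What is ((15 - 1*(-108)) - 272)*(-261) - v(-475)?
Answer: 39364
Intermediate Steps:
((15 - 1*(-108)) - 272)*(-261) - v(-475) = ((15 - 1*(-108)) - 272)*(-261) - 1*(-475) = ((15 + 108) - 272)*(-261) + 475 = (123 - 272)*(-261) + 475 = -149*(-261) + 475 = 38889 + 475 = 39364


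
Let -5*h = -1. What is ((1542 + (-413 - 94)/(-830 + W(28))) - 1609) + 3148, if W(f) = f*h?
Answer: 4234139/1374 ≈ 3081.6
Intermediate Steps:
h = ⅕ (h = -⅕*(-1) = ⅕ ≈ 0.20000)
W(f) = f/5 (W(f) = f*(⅕) = f/5)
((1542 + (-413 - 94)/(-830 + W(28))) - 1609) + 3148 = ((1542 + (-413 - 94)/(-830 + (⅕)*28)) - 1609) + 3148 = ((1542 - 507/(-830 + 28/5)) - 1609) + 3148 = ((1542 - 507/(-4122/5)) - 1609) + 3148 = ((1542 - 507*(-5/4122)) - 1609) + 3148 = ((1542 + 845/1374) - 1609) + 3148 = (2119553/1374 - 1609) + 3148 = -91213/1374 + 3148 = 4234139/1374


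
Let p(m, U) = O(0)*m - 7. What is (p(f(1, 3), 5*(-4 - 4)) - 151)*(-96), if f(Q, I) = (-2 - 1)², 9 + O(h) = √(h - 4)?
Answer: 22944 - 1728*I ≈ 22944.0 - 1728.0*I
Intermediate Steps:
O(h) = -9 + √(-4 + h) (O(h) = -9 + √(h - 4) = -9 + √(-4 + h))
f(Q, I) = 9 (f(Q, I) = (-3)² = 9)
p(m, U) = -7 + m*(-9 + 2*I) (p(m, U) = (-9 + √(-4 + 0))*m - 7 = (-9 + √(-4))*m - 7 = (-9 + 2*I)*m - 7 = m*(-9 + 2*I) - 7 = -7 + m*(-9 + 2*I))
(p(f(1, 3), 5*(-4 - 4)) - 151)*(-96) = ((-7 + 9*(-9 + 2*I)) - 151)*(-96) = ((-7 + (-81 + 18*I)) - 151)*(-96) = ((-88 + 18*I) - 151)*(-96) = (-239 + 18*I)*(-96) = 22944 - 1728*I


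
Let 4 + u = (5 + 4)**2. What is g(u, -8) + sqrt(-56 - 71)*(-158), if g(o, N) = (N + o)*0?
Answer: -158*I*sqrt(127) ≈ -1780.6*I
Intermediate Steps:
u = 77 (u = -4 + (5 + 4)**2 = -4 + 9**2 = -4 + 81 = 77)
g(o, N) = 0
g(u, -8) + sqrt(-56 - 71)*(-158) = 0 + sqrt(-56 - 71)*(-158) = 0 + sqrt(-127)*(-158) = 0 + (I*sqrt(127))*(-158) = 0 - 158*I*sqrt(127) = -158*I*sqrt(127)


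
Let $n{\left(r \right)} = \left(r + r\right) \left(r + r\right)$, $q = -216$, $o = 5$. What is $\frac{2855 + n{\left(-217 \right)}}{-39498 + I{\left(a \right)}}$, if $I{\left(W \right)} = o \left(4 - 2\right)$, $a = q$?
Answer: $- \frac{191211}{39488} \approx -4.8423$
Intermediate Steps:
$n{\left(r \right)} = 4 r^{2}$ ($n{\left(r \right)} = 2 r 2 r = 4 r^{2}$)
$a = -216$
$I{\left(W \right)} = 10$ ($I{\left(W \right)} = 5 \left(4 - 2\right) = 5 \cdot 2 = 10$)
$\frac{2855 + n{\left(-217 \right)}}{-39498 + I{\left(a \right)}} = \frac{2855 + 4 \left(-217\right)^{2}}{-39498 + 10} = \frac{2855 + 4 \cdot 47089}{-39488} = \left(2855 + 188356\right) \left(- \frac{1}{39488}\right) = 191211 \left(- \frac{1}{39488}\right) = - \frac{191211}{39488}$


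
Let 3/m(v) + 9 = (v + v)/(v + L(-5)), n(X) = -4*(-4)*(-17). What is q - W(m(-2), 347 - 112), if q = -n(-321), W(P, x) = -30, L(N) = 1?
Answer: 302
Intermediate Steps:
n(X) = -272 (n(X) = 16*(-17) = -272)
m(v) = 3/(-9 + 2*v/(1 + v)) (m(v) = 3/(-9 + (v + v)/(v + 1)) = 3/(-9 + (2*v)/(1 + v)) = 3/(-9 + 2*v/(1 + v)))
q = 272 (q = -1*(-272) = 272)
q - W(m(-2), 347 - 112) = 272 - 1*(-30) = 272 + 30 = 302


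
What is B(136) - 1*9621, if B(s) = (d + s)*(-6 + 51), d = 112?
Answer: 1539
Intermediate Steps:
B(s) = 5040 + 45*s (B(s) = (112 + s)*(-6 + 51) = (112 + s)*45 = 5040 + 45*s)
B(136) - 1*9621 = (5040 + 45*136) - 1*9621 = (5040 + 6120) - 9621 = 11160 - 9621 = 1539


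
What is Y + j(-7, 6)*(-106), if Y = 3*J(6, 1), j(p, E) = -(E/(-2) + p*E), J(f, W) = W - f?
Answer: -4785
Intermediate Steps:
j(p, E) = E/2 - E*p (j(p, E) = -(-E/2 + E*p) = E/2 - E*p)
Y = -15 (Y = 3*(1 - 1*6) = 3*(1 - 6) = 3*(-5) = -15)
Y + j(-7, 6)*(-106) = -15 + (6*(½ - 1*(-7)))*(-106) = -15 + (6*(½ + 7))*(-106) = -15 + (6*(15/2))*(-106) = -15 + 45*(-106) = -15 - 4770 = -4785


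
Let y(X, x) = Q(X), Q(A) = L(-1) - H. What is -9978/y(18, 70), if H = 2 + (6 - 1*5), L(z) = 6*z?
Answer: 3326/3 ≈ 1108.7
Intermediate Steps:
H = 3 (H = 2 + (6 - 5) = 2 + 1 = 3)
Q(A) = -9 (Q(A) = 6*(-1) - 1*3 = -6 - 3 = -9)
y(X, x) = -9
-9978/y(18, 70) = -9978/(-9) = -9978*(-1/9) = 3326/3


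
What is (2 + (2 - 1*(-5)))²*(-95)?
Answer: -7695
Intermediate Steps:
(2 + (2 - 1*(-5)))²*(-95) = (2 + (2 + 5))²*(-95) = (2 + 7)²*(-95) = 9²*(-95) = 81*(-95) = -7695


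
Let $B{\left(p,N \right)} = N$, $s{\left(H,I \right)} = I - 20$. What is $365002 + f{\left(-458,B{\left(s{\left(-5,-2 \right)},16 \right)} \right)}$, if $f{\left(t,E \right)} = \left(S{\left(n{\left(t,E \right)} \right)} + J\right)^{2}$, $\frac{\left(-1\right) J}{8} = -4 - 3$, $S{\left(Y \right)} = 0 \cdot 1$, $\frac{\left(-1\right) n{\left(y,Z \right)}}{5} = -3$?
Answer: $368138$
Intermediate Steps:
$s{\left(H,I \right)} = -20 + I$ ($s{\left(H,I \right)} = I - 20 = -20 + I$)
$n{\left(y,Z \right)} = 15$ ($n{\left(y,Z \right)} = \left(-5\right) \left(-3\right) = 15$)
$S{\left(Y \right)} = 0$
$J = 56$ ($J = - 8 \left(-4 - 3\right) = \left(-8\right) \left(-7\right) = 56$)
$f{\left(t,E \right)} = 3136$ ($f{\left(t,E \right)} = \left(0 + 56\right)^{2} = 56^{2} = 3136$)
$365002 + f{\left(-458,B{\left(s{\left(-5,-2 \right)},16 \right)} \right)} = 365002 + 3136 = 368138$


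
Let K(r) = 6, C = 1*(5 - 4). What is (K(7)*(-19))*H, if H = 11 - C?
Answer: -1140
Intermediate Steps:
C = 1 (C = 1*1 = 1)
H = 10 (H = 11 - 1*1 = 11 - 1 = 10)
(K(7)*(-19))*H = (6*(-19))*10 = -114*10 = -1140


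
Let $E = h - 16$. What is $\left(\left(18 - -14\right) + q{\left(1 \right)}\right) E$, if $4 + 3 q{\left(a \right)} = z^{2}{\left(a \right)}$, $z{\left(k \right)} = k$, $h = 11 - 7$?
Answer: $-372$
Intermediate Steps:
$h = 4$
$E = -12$ ($E = 4 - 16 = -12$)
$q{\left(a \right)} = - \frac{4}{3} + \frac{a^{2}}{3}$
$\left(\left(18 - -14\right) + q{\left(1 \right)}\right) E = \left(\left(18 - -14\right) - \left(\frac{4}{3} - \frac{1^{2}}{3}\right)\right) \left(-12\right) = \left(\left(18 + 14\right) + \left(- \frac{4}{3} + \frac{1}{3} \cdot 1\right)\right) \left(-12\right) = \left(32 + \left(- \frac{4}{3} + \frac{1}{3}\right)\right) \left(-12\right) = \left(32 - 1\right) \left(-12\right) = 31 \left(-12\right) = -372$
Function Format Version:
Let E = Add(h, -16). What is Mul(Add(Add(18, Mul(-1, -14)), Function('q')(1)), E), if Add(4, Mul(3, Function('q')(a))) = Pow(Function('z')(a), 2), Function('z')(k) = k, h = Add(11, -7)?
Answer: -372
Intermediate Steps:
h = 4
E = -12 (E = Add(4, -16) = -12)
Function('q')(a) = Add(Rational(-4, 3), Mul(Rational(1, 3), Pow(a, 2)))
Mul(Add(Add(18, Mul(-1, -14)), Function('q')(1)), E) = Mul(Add(Add(18, Mul(-1, -14)), Add(Rational(-4, 3), Mul(Rational(1, 3), Pow(1, 2)))), -12) = Mul(Add(Add(18, 14), Add(Rational(-4, 3), Mul(Rational(1, 3), 1))), -12) = Mul(Add(32, Add(Rational(-4, 3), Rational(1, 3))), -12) = Mul(Add(32, -1), -12) = Mul(31, -12) = -372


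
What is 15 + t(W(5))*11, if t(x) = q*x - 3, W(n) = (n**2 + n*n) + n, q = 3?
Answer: 1797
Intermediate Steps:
W(n) = n + 2*n**2 (W(n) = (n**2 + n**2) + n = 2*n**2 + n = n + 2*n**2)
t(x) = -3 + 3*x (t(x) = 3*x - 3 = -3 + 3*x)
15 + t(W(5))*11 = 15 + (-3 + 3*(5*(1 + 2*5)))*11 = 15 + (-3 + 3*(5*(1 + 10)))*11 = 15 + (-3 + 3*(5*11))*11 = 15 + (-3 + 3*55)*11 = 15 + (-3 + 165)*11 = 15 + 162*11 = 15 + 1782 = 1797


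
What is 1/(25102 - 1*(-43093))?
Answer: 1/68195 ≈ 1.4664e-5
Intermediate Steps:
1/(25102 - 1*(-43093)) = 1/(25102 + 43093) = 1/68195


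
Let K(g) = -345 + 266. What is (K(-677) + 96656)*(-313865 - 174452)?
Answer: -47160190909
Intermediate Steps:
K(g) = -79
(K(-677) + 96656)*(-313865 - 174452) = (-79 + 96656)*(-313865 - 174452) = 96577*(-488317) = -47160190909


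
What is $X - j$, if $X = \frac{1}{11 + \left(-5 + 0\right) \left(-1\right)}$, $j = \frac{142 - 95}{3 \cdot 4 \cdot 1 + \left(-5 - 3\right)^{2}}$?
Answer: $- \frac{169}{304} \approx -0.55592$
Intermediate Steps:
$j = \frac{47}{76}$ ($j = \frac{47}{12 \cdot 1 + \left(-8\right)^{2}} = \frac{47}{12 + 64} = \frac{47}{76} \approx 0.61842$)
$X = \frac{1}{16}$ ($X = \frac{1}{11 - -5} = \frac{1}{11 + 5} = \frac{1}{16} \approx 0.0625$)
$X - j = \frac{1}{16} - \frac{47}{76} = - \frac{169}{304}$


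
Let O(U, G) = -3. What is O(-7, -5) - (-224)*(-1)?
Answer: -227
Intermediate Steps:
O(-7, -5) - (-224)*(-1) = -3 - (-224)*(-1) = -3 - 32*7 = -3 - 224 = -227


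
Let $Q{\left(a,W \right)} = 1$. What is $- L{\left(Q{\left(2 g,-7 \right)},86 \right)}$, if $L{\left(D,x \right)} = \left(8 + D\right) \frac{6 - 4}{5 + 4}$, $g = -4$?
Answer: $-2$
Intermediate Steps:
$L{\left(D,x \right)} = \frac{16}{9} + \frac{2 D}{9}$ ($L{\left(D,x \right)} = \left(8 + D\right) \frac{2}{9} = \frac{16}{9} + \frac{2 D}{9}$)
$- L{\left(Q{\left(2 g,-7 \right)},86 \right)} = - (\frac{16}{9} + \frac{2}{9} \cdot 1) = - (\frac{16}{9} + \frac{2}{9}) = \left(-1\right) 2 = -2$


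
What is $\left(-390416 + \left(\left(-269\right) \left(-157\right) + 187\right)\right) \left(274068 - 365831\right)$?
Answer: $31933156948$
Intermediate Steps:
$\left(-390416 + \left(\left(-269\right) \left(-157\right) + 187\right)\right) \left(274068 - 365831\right) = \left(-390416 + \left(42233 + 187\right)\right) \left(-91763\right) = \left(-390416 + 42420\right) \left(-91763\right) = \left(-347996\right) \left(-91763\right) = 31933156948$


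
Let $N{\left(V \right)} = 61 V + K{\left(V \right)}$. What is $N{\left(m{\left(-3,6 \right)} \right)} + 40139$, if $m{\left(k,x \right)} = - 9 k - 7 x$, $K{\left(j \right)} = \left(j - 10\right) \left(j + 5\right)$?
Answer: $39474$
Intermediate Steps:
$K{\left(j \right)} = \left(-10 + j\right) \left(5 + j\right)$
$N{\left(V \right)} = -50 + V^{2} + 56 V$ ($N{\left(V \right)} = 61 V - \left(50 - V^{2} + 5 V\right) = -50 + V^{2} + 56 V$)
$N{\left(m{\left(-3,6 \right)} \right)} + 40139 = \left(-50 + \left(\left(-9\right) \left(-3\right) - 42\right)^{2} + 56 \left(\left(-9\right) \left(-3\right) - 42\right)\right) + 40139 = \left(-50 + \left(27 - 42\right)^{2} + 56 \left(27 - 42\right)\right) + 40139 = \left(-50 + \left(-15\right)^{2} + 56 \left(-15\right)\right) + 40139 = \left(-50 + 225 - 840\right) + 40139 = -665 + 40139 = 39474$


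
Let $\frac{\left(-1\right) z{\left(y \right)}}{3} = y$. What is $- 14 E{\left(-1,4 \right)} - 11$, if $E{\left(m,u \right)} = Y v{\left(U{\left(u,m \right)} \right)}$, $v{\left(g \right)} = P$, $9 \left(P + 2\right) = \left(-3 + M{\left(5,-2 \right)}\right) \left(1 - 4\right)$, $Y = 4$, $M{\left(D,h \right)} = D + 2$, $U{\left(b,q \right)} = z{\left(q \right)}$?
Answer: $\frac{527}{3} \approx 175.67$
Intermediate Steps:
$z{\left(y \right)} = - 3 y$
$U{\left(b,q \right)} = - 3 q$
$M{\left(D,h \right)} = 2 + D$
$P = - \frac{10}{3}$ ($P = -2 + \frac{\left(-3 + \left(2 + 5\right)\right) \left(1 - 4\right)}{9} = -2 + \frac{\left(-3 + 7\right) \left(-3\right)}{9} = -2 + \frac{4 \left(-3\right)}{9} = -2 + \frac{1}{9} \left(-12\right) = -2 - \frac{4}{3} = - \frac{10}{3} \approx -3.3333$)
$v{\left(g \right)} = - \frac{10}{3}$
$E{\left(m,u \right)} = - \frac{40}{3}$ ($E{\left(m,u \right)} = 4 \left(- \frac{10}{3}\right) = - \frac{40}{3}$)
$- 14 E{\left(-1,4 \right)} - 11 = \left(-14\right) \left(- \frac{40}{3}\right) - 11 = \frac{560}{3} - 11 = \frac{527}{3}$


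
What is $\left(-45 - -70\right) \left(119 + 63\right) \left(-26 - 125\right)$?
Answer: $-687050$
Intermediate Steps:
$\left(-45 - -70\right) \left(119 + 63\right) \left(-26 - 125\right) = \left(-45 + 70\right) 182 \left(-151\right) = 25 \left(-27482\right) = -687050$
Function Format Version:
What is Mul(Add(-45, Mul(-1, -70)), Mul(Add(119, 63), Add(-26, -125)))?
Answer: -687050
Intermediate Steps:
Mul(Add(-45, Mul(-1, -70)), Mul(Add(119, 63), Add(-26, -125))) = Mul(Add(-45, 70), Mul(182, -151)) = Mul(25, -27482) = -687050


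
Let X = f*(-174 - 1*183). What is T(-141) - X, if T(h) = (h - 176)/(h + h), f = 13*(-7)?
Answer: -9161017/282 ≈ -32486.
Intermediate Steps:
f = -91
T(h) = (-176 + h)/(2*h) (T(h) = (-176 + h)/((2*h)) = (-176 + h)*(1/(2*h)) = (-176 + h)/(2*h))
X = 32487 (X = -91*(-174 - 1*183) = -91*(-174 - 183) = -91*(-357) = 32487)
T(-141) - X = (½)*(-176 - 141)/(-141) - 1*32487 = (½)*(-1/141)*(-317) - 32487 = 317/282 - 32487 = -9161017/282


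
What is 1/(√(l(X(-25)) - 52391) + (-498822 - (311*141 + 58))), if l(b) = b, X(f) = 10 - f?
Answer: -542731/294556990717 - 2*I*√13089/294556990717 ≈ -1.8425e-6 - 7.7681e-10*I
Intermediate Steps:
1/(√(l(X(-25)) - 52391) + (-498822 - (311*141 + 58))) = 1/(√((10 - 1*(-25)) - 52391) + (-498822 - (311*141 + 58))) = 1/(√((10 + 25) - 52391) + (-498822 - (43851 + 58))) = 1/(√(35 - 52391) + (-498822 - 1*43909)) = 1/(√(-52356) + (-498822 - 43909)) = 1/(2*I*√13089 - 542731) = 1/(-542731 + 2*I*√13089)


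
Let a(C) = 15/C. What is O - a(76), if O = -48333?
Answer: -3673323/76 ≈ -48333.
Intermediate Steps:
O - a(76) = -48333 - 15/76 = -3673323/76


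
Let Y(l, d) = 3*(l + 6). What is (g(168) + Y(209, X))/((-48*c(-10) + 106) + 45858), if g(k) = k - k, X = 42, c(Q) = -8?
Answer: 645/46348 ≈ 0.013916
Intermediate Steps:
g(k) = 0
Y(l, d) = 18 + 3*l (Y(l, d) = 3*(6 + l) = 18 + 3*l)
(g(168) + Y(209, X))/((-48*c(-10) + 106) + 45858) = (0 + (18 + 3*209))/((-48*(-8) + 106) + 45858) = (0 + (18 + 627))/((384 + 106) + 45858) = (0 + 645)/(490 + 45858) = 645/46348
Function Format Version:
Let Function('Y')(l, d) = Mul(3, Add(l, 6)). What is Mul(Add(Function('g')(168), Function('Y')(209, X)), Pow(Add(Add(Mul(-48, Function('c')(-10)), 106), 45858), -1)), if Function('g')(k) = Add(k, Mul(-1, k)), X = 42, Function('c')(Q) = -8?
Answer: Rational(645, 46348) ≈ 0.013916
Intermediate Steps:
Function('g')(k) = 0
Function('Y')(l, d) = Add(18, Mul(3, l)) (Function('Y')(l, d) = Mul(3, Add(6, l)) = Add(18, Mul(3, l)))
Mul(Add(Function('g')(168), Function('Y')(209, X)), Pow(Add(Add(Mul(-48, Function('c')(-10)), 106), 45858), -1)) = Mul(Add(0, Add(18, Mul(3, 209))), Pow(Add(Add(Mul(-48, -8), 106), 45858), -1)) = Mul(Add(0, Add(18, 627)), Pow(Add(Add(384, 106), 45858), -1)) = Mul(Add(0, 645), Pow(Add(490, 45858), -1)) = Mul(645, Pow(46348, -1)) = Mul(645, Rational(1, 46348)) = Rational(645, 46348)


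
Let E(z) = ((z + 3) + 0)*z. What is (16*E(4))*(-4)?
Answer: -1792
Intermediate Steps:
E(z) = z*(3 + z) (E(z) = ((3 + z) + 0)*z = (3 + z)*z = z*(3 + z))
(16*E(4))*(-4) = (16*(4*(3 + 4)))*(-4) = (16*(4*7))*(-4) = (16*28)*(-4) = 448*(-4) = -1792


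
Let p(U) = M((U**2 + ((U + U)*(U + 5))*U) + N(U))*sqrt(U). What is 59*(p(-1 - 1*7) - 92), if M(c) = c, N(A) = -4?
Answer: -5428 - 38232*I*sqrt(2) ≈ -5428.0 - 54068.0*I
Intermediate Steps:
p(U) = sqrt(U)*(-4 + U**2 + 2*U**2*(5 + U)) (p(U) = ((U**2 + ((U + U)*(U + 5))*U) - 4)*sqrt(U) = ((U**2 + ((2*U)*(5 + U))*U) - 4)*sqrt(U) = ((U**2 + (2*U*(5 + U))*U) - 4)*sqrt(U) = ((U**2 + 2*U**2*(5 + U)) - 4)*sqrt(U) = (-4 + U**2 + 2*U**2*(5 + U))*sqrt(U) = sqrt(U)*(-4 + U**2 + 2*U**2*(5 + U)))
59*(p(-1 - 1*7) - 92) = 59*(sqrt(-1 - 1*7)*(-4 + 2*(-1 - 1*7)**3 + 11*(-1 - 1*7)**2) - 92) = 59*(sqrt(-1 - 7)*(-4 + 2*(-1 - 7)**3 + 11*(-1 - 7)**2) - 92) = 59*(sqrt(-8)*(-4 + 2*(-8)**3 + 11*(-8)**2) - 92) = 59*((2*I*sqrt(2))*(-4 + 2*(-512) + 11*64) - 92) = 59*((2*I*sqrt(2))*(-4 - 1024 + 704) - 92) = 59*((2*I*sqrt(2))*(-324) - 92) = 59*(-648*I*sqrt(2) - 92) = 59*(-92 - 648*I*sqrt(2)) = -5428 - 38232*I*sqrt(2)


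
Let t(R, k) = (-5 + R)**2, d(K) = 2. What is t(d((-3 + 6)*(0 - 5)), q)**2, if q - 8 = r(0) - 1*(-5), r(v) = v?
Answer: 81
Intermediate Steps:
q = 13 (q = 8 + (0 - 1*(-5)) = 8 + (0 + 5) = 8 + 5 = 13)
t(d((-3 + 6)*(0 - 5)), q)**2 = ((-5 + 2)**2)**2 = ((-3)**2)**2 = 9**2 = 81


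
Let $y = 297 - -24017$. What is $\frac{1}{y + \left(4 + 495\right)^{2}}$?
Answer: $\frac{1}{273315} \approx 3.6588 \cdot 10^{-6}$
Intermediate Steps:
$y = 24314$ ($y = 297 + 24017 = 24314$)
$\frac{1}{y + \left(4 + 495\right)^{2}} = \frac{1}{24314 + \left(4 + 495\right)^{2}} = \frac{1}{24314 + 499^{2}} = \frac{1}{24314 + 249001} = \frac{1}{273315}$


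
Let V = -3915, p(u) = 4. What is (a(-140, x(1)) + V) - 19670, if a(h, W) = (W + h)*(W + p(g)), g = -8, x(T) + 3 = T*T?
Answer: -23869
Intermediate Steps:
x(T) = -3 + T**2 (x(T) = -3 + T*T = -3 + T**2)
a(h, W) = (4 + W)*(W + h) (a(h, W) = (W + h)*(W + 4) = (W + h)*(4 + W) = (4 + W)*(W + h))
(a(-140, x(1)) + V) - 19670 = (((-3 + 1**2)**2 + 4*(-3 + 1**2) + 4*(-140) + (-3 + 1**2)*(-140)) - 3915) - 19670 = (((-3 + 1)**2 + 4*(-3 + 1) - 560 + (-3 + 1)*(-140)) - 3915) - 19670 = (((-2)**2 + 4*(-2) - 560 - 2*(-140)) - 3915) - 19670 = ((4 - 8 - 560 + 280) - 3915) - 19670 = (-284 - 3915) - 19670 = -4199 - 19670 = -23869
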